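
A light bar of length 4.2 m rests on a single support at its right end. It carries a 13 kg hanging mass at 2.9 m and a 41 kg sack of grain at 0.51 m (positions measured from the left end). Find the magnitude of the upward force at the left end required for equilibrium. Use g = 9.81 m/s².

F ≈ 393 N

Choose the right end as the axis so the unknown pivot reaction has zero arm there.
Hanging mass: 13 × 9.81 = 127.5 N down at 2.9 m → arm 1.3 m, τ = 127.5 × 1.3 = 165.8 N·m counterclockwise.
Sack of grain: 41 × 9.81 = 402.2 N down at 0.51 m → arm 3.69 m, τ = 402.2 × 3.69 = 1484 N·m counterclockwise.
Net moment of the loads = 1650 N·m counterclockwise.
The upward force F acts at the left end, arm 4.2 m, giving F × 4.2 clockwise.
Στ = 0 ⇒ F × 4.2 = 1650 ⇒ F = 1650 / 4.2 = 393 N.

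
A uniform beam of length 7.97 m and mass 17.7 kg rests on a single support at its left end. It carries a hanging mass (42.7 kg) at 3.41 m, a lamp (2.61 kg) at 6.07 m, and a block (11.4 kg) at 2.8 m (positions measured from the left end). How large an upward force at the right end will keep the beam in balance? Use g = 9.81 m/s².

F ≈ 325 N

About the left end:
Beam weight: 17.7 × 9.81 = 173.6 N down at 3.985 m → arm 3.985 m, τ = 173.6 × 3.985 = 691.8 N·m clockwise.
Hanging mass: 42.7 × 9.81 = 418.9 N down at 3.41 m → arm 3.41 m, τ = 418.9 × 3.41 = 1428 N·m clockwise.
Lamp: 2.61 × 9.81 = 25.6 N down at 6.07 m → arm 6.07 m, τ = 25.6 × 6.07 = 155.4 N·m clockwise.
Block: 11.4 × 9.81 = 111.8 N down at 2.8 m → arm 2.8 m, τ = 111.8 × 2.8 = 313 N·m clockwise.
Net moment of the loads = 2588 N·m clockwise.
The upward force F acts at the right end, arm 7.97 m, giving F × 7.97 counterclockwise.
For rotational equilibrium, F × 7.97 = 2588, so F = 2588 / 7.97 = 325 N.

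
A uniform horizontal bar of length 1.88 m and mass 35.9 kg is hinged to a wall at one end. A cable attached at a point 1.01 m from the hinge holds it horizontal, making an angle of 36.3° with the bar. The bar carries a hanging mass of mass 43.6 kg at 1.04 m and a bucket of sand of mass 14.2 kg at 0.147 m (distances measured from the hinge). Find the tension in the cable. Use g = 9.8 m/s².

T ≈ 1330 N

Choose the hinge as the axis so the unknown hinge reaction has zero arm there.
Beam weight: 35.9 × 9.8 = 351.8 N down at 0.94 m → arm 0.94 m, τ = 351.8 × 0.94 = 330.7 N·m clockwise.
Hanging mass: 43.6 × 9.8 = 427.3 N down at 1.04 m → arm 1.04 m, τ = 427.3 × 1.04 = 444.4 N·m clockwise.
Bucket of sand: 14.2 × 9.8 = 139.2 N down at 0.147 m → arm 0.147 m, τ = 139.2 × 0.147 = 20.46 N·m clockwise.
Total clockwise load moment = 795.6 N·m.
The cable tension T acts at 1.01 m; only its component perpendicular to the bar, T sinθ, produces torque. sin 36.3° = 0.592.
For rotational equilibrium, T × 1.01 × 0.592 = 795.6, so T = 795.6 / 0.5979 = 1330 N.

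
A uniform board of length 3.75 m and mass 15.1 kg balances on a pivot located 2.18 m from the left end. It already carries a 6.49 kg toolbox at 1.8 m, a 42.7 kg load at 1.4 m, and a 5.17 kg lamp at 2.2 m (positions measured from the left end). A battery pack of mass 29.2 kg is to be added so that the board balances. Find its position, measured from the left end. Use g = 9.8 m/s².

Taking torques about the pivot (at 2.18 m from the left end):
Beam weight: 15.1 × 9.8 = 148 N down at 1.875 m → arm 0.305 m, τ = 148 × 0.305 = 45.14 N·m counterclockwise.
Toolbox: 6.49 × 9.8 = 63.6 N down at 1.8 m → arm 0.38 m, τ = 63.6 × 0.38 = 24.17 N·m counterclockwise.
Load: 42.7 × 9.8 = 418.5 N down at 1.4 m → arm 0.78 m, τ = 418.5 × 0.78 = 326.4 N·m counterclockwise.
Lamp: 5.17 × 9.8 = 50.67 N down at 2.2 m → arm 0.02 m, τ = 50.67 × 0.02 = 1.013 N·m clockwise.
Net moment of existing loads = 394.7 N·m counterclockwise.
The battery pack weighs 29.2 × 9.8 = 286.2 N and must supply an equal clockwise moment, so its lever arm about the pivot is 394.7 / 286.2 = 1.38 m.
That puts it at 2.18 + 1.38 = 3.56 m from the left end.

x ≈ 3.56 m from the left end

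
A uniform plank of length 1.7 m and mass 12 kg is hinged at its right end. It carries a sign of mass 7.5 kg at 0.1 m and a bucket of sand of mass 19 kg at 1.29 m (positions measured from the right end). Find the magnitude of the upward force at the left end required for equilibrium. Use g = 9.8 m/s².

Choose the right end as the axis so the unknown pivot reaction has zero arm there.
Beam weight: 12 × 9.8 = 117.6 N down at 0.85 m → arm 0.85 m, τ = 117.6 × 0.85 = 99.96 N·m counterclockwise.
Sign: 7.5 × 9.8 = 73.5 N down at 0.1 m → arm 0.1 m, τ = 73.5 × 0.1 = 7.35 N·m counterclockwise.
Bucket of sand: 19 × 9.8 = 186.2 N down at 1.29 m → arm 1.29 m, τ = 186.2 × 1.29 = 240.2 N·m counterclockwise.
Net moment of the loads = 347.5 N·m counterclockwise.
The upward force F acts at the left end, arm 1.7 m, giving F × 1.7 clockwise.
Balancing moments: F × 1.7 = 347.5, giving F = 347.5 / 1.7 = 204 N.

F ≈ 204 N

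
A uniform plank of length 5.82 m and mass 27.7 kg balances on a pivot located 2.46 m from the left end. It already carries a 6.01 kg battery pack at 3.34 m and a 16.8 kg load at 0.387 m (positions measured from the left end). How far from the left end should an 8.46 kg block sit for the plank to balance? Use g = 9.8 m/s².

Taking torques about the pivot (at 2.46 m from the left end):
Beam weight: 27.7 × 9.8 = 271.5 N down at 2.91 m → arm 0.45 m, τ = 271.5 × 0.45 = 122.2 N·m clockwise.
Battery pack: 6.01 × 9.8 = 58.9 N down at 3.34 m → arm 0.88 m, τ = 58.9 × 0.88 = 51.83 N·m clockwise.
Load: 16.8 × 9.8 = 164.6 N down at 0.387 m → arm 2.073 m, τ = 164.6 × 2.073 = 341.2 N·m counterclockwise.
Net moment of existing loads = 167.2 N·m counterclockwise.
The block weighs 8.46 × 9.8 = 82.91 N and must supply an equal clockwise moment, so its lever arm about the pivot is 167.2 / 82.91 = 2.02 m.
That puts it at 2.46 + 2.02 = 4.48 m from the left end.

x ≈ 4.48 m from the left end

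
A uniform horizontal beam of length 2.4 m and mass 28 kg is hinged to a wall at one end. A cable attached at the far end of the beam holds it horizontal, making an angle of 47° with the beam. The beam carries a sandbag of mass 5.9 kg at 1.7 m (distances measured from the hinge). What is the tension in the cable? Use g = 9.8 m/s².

Take moments about the hinge.
Beam weight: 28 × 9.8 = 274.4 N down at 1.2 m → arm 1.2 m, τ = 274.4 × 1.2 = 329.3 N·m clockwise.
Sandbag: 5.9 × 9.8 = 57.82 N down at 1.7 m → arm 1.7 m, τ = 57.82 × 1.7 = 98.29 N·m clockwise.
Total clockwise load moment = 427.6 N·m.
The cable tension T acts at 2.4 m; only its component perpendicular to the beam, T sinθ, produces torque. sin 47° = 0.7314.
Setting net torque to zero: T × 2.4 × 0.7314 = 427.6 → T = 427.6 / 1.755 = 244 N.

T ≈ 244 N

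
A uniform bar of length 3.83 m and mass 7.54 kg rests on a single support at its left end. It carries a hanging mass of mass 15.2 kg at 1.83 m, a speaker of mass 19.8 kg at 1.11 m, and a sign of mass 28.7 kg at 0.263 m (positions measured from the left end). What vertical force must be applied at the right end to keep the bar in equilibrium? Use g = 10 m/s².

F ≈ 187 N

Taking torques about the left end:
Beam weight: 7.54 × 10 = 75.4 N down at 1.915 m → arm 1.915 m, τ = 75.4 × 1.915 = 144.4 N·m clockwise.
Hanging mass: 15.2 × 10 = 152 N down at 1.83 m → arm 1.83 m, τ = 152 × 1.83 = 278.2 N·m clockwise.
Speaker: 19.8 × 10 = 198 N down at 1.11 m → arm 1.11 m, τ = 198 × 1.11 = 219.8 N·m clockwise.
Sign: 28.7 × 10 = 287 N down at 0.263 m → arm 0.263 m, τ = 287 × 0.263 = 75.48 N·m clockwise.
Net moment of the loads = 717.9 N·m clockwise.
The upward force F acts at the right end, arm 3.83 m, giving F × 3.83 counterclockwise.
Setting net torque to zero: F × 3.83 = 717.9 → F = 717.9 / 3.83 = 187 N.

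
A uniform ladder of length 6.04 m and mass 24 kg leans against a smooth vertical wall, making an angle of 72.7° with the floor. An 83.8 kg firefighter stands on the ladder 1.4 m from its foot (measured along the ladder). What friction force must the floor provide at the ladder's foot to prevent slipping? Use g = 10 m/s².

f ≈ 97.9 N

Choose the foot of the ladder as the axis so the floor normal and friction both act there and drop out.
Ladder weight 24×10 = 240 N acts at 3.02 m along the ladder; its horizontal arm is 3.02·cos72.7° = 0.8981 m → τ = 215.5 N·m clockwise.
Firefighter: 83.8×10 = 838 N at 1.4 m → arm 0.4163 m → τ = 348.9 N·m clockwise.
Wall normal N acts horizontally at the top; its moment arm is the height L sinθ = 6.04·sin72.7° = 5.767 m, counterclockwise.
Setting net torque to zero: N × 5.767 = 564.4 → N = 97.9 N.
ΣFx = 0: friction at the foot balances the wall's push, so f = N_wall = 97.9 N.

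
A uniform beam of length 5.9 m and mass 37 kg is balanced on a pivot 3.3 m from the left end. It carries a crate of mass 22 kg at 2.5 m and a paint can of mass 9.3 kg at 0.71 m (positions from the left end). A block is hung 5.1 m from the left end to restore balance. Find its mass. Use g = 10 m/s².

m ≈ 30.4 kg

Choose the pivot (at 3.3 m from the left end) as the axis so the support reaction has zero arm there.
Beam weight: 37 × 10 = 370 N down at 2.95 m → arm 0.35 m, τ = 370 × 0.35 = 129.5 N·m counterclockwise.
Crate: 22 × 10 = 220 N down at 2.5 m → arm 0.8 m, τ = 220 × 0.8 = 176 N·m counterclockwise.
Paint can: 9.3 × 10 = 93 N down at 0.71 m → arm 2.59 m, τ = 93 × 2.59 = 240.9 N·m counterclockwise.
Net moment of known loads = 546.4 N·m counterclockwise.
An unknown mass m at 5.1 m has arm 1.8 m; its moment is m·g·1.8 clockwise.
Setting net torque to zero: m × 10 × 1.8 = 546.4 → m = 546.4 / (10 × 1.8) = 30.4 kg.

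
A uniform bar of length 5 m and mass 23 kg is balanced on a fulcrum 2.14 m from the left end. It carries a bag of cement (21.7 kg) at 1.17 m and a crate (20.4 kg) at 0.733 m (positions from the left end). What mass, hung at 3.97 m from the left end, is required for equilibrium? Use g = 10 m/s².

Choose the fulcrum (at 2.14 m from the left end) as the axis so the support reaction has zero arm there.
Beam weight: 23 × 10 = 230 N down at 2.5 m → arm 0.36 m, τ = 230 × 0.36 = 82.8 N·m clockwise.
Bag of cement: 21.7 × 10 = 217 N down at 1.17 m → arm 0.97 m, τ = 217 × 0.97 = 210.5 N·m counterclockwise.
Crate: 20.4 × 10 = 204 N down at 0.733 m → arm 1.407 m, τ = 204 × 1.407 = 287 N·m counterclockwise.
Net moment of known loads = 414.7 N·m counterclockwise.
An unknown mass m at 3.97 m has arm 1.83 m; its moment is m·g·1.83 clockwise.
Setting net torque to zero: m × 10 × 1.83 = 414.7 → m = 414.7 / (10 × 1.83) = 22.7 kg.

m ≈ 22.7 kg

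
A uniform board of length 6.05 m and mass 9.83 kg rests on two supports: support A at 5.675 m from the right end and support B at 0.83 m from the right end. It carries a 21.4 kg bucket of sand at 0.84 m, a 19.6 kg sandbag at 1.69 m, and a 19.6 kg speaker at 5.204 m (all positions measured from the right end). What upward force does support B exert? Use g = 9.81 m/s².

R_B ≈ 439 N

Choose support A as the axis so its reaction then has zero moment arm.
Beam weight: 9.83 × 9.81 = 96.43 N down at 3.025 m → arm 2.65 m, τ = 96.43 × 2.65 = 255.5 N·m clockwise.
Bucket of sand: 21.4 × 9.81 = 209.9 N down at 0.84 m → arm 4.835 m, τ = 209.9 × 4.835 = 1015 N·m clockwise.
Sandbag: 19.6 × 9.81 = 192.3 N down at 1.69 m → arm 3.985 m, τ = 192.3 × 3.985 = 766.3 N·m clockwise.
Speaker: 19.6 × 9.81 = 192.3 N down at 5.204 m → arm 0.471 m, τ = 192.3 × 0.471 = 90.57 N·m clockwise.
Net load moment about support A = 2127 N·m clockwise.
Reaction R at support B is upward at 0.83 m, arm 4.845 m → moment R × 4.845 counterclockwise.
Στ = 0 ⇒ R × 4.845 = 2127 ⇒ R = 439 N.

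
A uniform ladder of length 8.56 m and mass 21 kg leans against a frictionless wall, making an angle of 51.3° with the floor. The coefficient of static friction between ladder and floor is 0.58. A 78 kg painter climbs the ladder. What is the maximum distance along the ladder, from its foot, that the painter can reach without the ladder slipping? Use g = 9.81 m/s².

d ≈ 6.71 m

About the foot of the ladder:
Ladder weight 21×9.81 = 206 N acts at 4.28 m along the ladder; its horizontal arm is 4.28·cos51.3° = 2.676 m → τ = 551.3 N·m clockwise.
Painter weight 78×9.81 = 765.2 N at distance d → arm d·cos51.3° → τ = 765.2·d·0.6252 clockwise.
Wall normal N at the top has arm L sinθ = 6.68 m counterclockwise, so Στ = 0 gives N·6.68 = 551.3 + 478.4·d.
ΣFy = 0 ⇒ N_floor = 971.2 N, so the maximum friction is μ_s·N_floor = 0.58×971.2 = 563.3 N. ΣFx = 0 ⇒ N_wall = f, so at the slipping point N = 563.3 N.
Substituting: 563.3×6.68 = 551.3 + 478.4·d ⇒ d = (3763 − 551.3) / 478.4 = 6.71 m.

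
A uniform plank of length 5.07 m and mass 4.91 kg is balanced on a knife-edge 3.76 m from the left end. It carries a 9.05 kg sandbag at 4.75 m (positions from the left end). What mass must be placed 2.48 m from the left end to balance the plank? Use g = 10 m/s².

Taking torques about the knife-edge (at 3.76 m from the left end):
Beam weight: 4.91 × 10 = 49.1 N down at 2.535 m → arm 1.225 m, τ = 49.1 × 1.225 = 60.15 N·m counterclockwise.
Sandbag: 9.05 × 10 = 90.5 N down at 4.75 m → arm 0.99 m, τ = 90.5 × 0.99 = 89.59 N·m clockwise.
Net moment of known loads = 29.44 N·m clockwise.
An unknown mass m at 2.48 m has arm 1.28 m; its moment is m·g·1.28 counterclockwise.
Στ = 0 ⇒ m × 10 × 1.28 = 29.44 ⇒ m = 29.44 / (10 × 1.28) = 2.3 kg.

m ≈ 2.3 kg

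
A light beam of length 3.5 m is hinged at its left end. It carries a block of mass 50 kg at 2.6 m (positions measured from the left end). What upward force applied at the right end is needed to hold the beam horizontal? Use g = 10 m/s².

F ≈ 371 N

Take moments about the left end.
Block: 50 × 10 = 500 N down at 2.6 m → arm 2.6 m, τ = 500 × 2.6 = 1300 N·m clockwise.
Net moment of the loads = 1300 N·m clockwise.
The upward force F acts at the right end, arm 3.5 m, giving F × 3.5 counterclockwise.
Setting net torque to zero: F × 3.5 = 1300 → F = 1300 / 3.5 = 371 N.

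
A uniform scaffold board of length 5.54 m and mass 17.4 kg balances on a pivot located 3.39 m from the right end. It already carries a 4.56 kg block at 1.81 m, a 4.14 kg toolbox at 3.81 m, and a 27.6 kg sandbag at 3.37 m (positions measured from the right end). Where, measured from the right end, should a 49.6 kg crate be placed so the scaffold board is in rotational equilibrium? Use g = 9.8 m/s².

x ≈ 3.73 m from the right end

Take moments about the pivot (at 3.39 m from the right end).
Beam weight: 17.4 × 9.8 = 170.5 N down at 2.77 m → arm 0.62 m, τ = 170.5 × 0.62 = 105.7 N·m clockwise.
Block: 4.56 × 9.8 = 44.69 N down at 1.81 m → arm 1.58 m, τ = 44.69 × 1.58 = 70.61 N·m clockwise.
Toolbox: 4.14 × 9.8 = 40.57 N down at 3.81 m → arm 0.42 m, τ = 40.57 × 0.42 = 17.04 N·m counterclockwise.
Sandbag: 27.6 × 9.8 = 270.5 N down at 3.37 m → arm 0.02 m, τ = 270.5 × 0.02 = 5.41 N·m clockwise.
Net moment of existing loads = 164.7 N·m clockwise.
The crate weighs 49.6 × 9.8 = 486.1 N and must supply an equal counterclockwise moment, so its lever arm about the pivot is 164.7 / 486.1 = 0.339 m.
That puts it at 3.39 + 0.339 = 3.73 m from the right end.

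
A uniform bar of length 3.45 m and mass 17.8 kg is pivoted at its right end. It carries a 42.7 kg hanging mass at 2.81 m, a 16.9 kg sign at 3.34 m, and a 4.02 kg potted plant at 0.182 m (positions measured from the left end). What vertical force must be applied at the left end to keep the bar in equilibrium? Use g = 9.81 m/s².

F ≈ 208 N

Take moments about the right end.
Beam weight: 17.8 × 9.81 = 174.6 N down at 1.725 m → arm 1.725 m, τ = 174.6 × 1.725 = 301.2 N·m counterclockwise.
Hanging mass: 42.7 × 9.81 = 418.9 N down at 2.81 m → arm 0.64 m, τ = 418.9 × 0.64 = 268.1 N·m counterclockwise.
Sign: 16.9 × 9.81 = 165.8 N down at 3.34 m → arm 0.11 m, τ = 165.8 × 0.11 = 18.24 N·m counterclockwise.
Potted plant: 4.02 × 9.81 = 39.44 N down at 0.182 m → arm 3.268 m, τ = 39.44 × 3.268 = 128.9 N·m counterclockwise.
Net moment of the loads = 716.4 N·m counterclockwise.
The upward force F acts at the left end, arm 3.45 m, giving F × 3.45 clockwise.
Setting net torque to zero: F × 3.45 = 716.4 → F = 716.4 / 3.45 = 208 N.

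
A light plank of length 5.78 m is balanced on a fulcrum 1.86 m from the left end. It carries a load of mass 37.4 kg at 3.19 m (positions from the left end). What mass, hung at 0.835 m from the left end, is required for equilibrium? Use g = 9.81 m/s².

Take moments about the fulcrum (at 1.86 m from the left end).
Load: 37.4 × 9.81 = 366.9 N down at 3.19 m → arm 1.33 m, τ = 366.9 × 1.33 = 488 N·m clockwise.
Net moment of known loads = 488 N·m clockwise.
An unknown mass m at 0.835 m has arm 1.025 m; its moment is m·g·1.025 counterclockwise.
Setting net torque to zero: m × 9.81 × 1.025 = 488 → m = 488 / (9.81 × 1.025) = 48.5 kg.

m ≈ 48.5 kg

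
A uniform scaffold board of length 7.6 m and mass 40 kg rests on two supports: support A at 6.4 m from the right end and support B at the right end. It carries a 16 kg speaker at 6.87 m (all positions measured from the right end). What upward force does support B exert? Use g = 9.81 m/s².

Choose support A as the axis so its reaction then has zero moment arm.
Beam weight: 40 × 9.81 = 392.4 N down at 3.8 m → arm 2.6 m, τ = 392.4 × 2.6 = 1020 N·m clockwise.
Speaker: 16 × 9.81 = 157 N down at 6.87 m → arm 0.47 m, τ = 157 × 0.47 = 73.79 N·m counterclockwise.
Net load moment about support A = 946.2 N·m clockwise.
Reaction R at support B is upward at 0 m, arm 6.4 m → moment R × 6.4 counterclockwise.
Balancing moments: R × 6.4 = 946.2, giving R = 148 N.

R_B ≈ 148 N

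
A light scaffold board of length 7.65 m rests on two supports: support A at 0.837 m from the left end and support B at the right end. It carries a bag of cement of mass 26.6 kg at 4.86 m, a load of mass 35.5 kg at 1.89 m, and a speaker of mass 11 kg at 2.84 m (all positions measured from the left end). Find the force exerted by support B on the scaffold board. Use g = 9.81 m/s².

R_B ≈ 240 N

Choose support A as the axis so its reaction then has zero moment arm.
Bag of cement: 26.6 × 9.81 = 260.9 N down at 4.86 m → arm 4.023 m, τ = 260.9 × 4.023 = 1050 N·m clockwise.
Load: 35.5 × 9.81 = 348.3 N down at 1.89 m → arm 1.053 m, τ = 348.3 × 1.053 = 366.8 N·m clockwise.
Speaker: 11 × 9.81 = 107.9 N down at 2.84 m → arm 2.003 m, τ = 107.9 × 2.003 = 216.1 N·m clockwise.
Net load moment about support A = 1633 N·m clockwise.
Reaction R at support B is upward at 7.65 m, arm 6.813 m → moment R × 6.813 counterclockwise.
Setting net torque to zero: R × 6.813 = 1633 → R = 240 N.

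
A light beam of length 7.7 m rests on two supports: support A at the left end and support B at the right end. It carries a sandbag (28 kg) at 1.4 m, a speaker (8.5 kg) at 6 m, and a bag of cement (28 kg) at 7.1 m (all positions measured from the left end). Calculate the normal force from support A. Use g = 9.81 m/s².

Choose support B as the axis so its reaction then has zero moment arm.
Sandbag: 28 × 9.81 = 274.7 N down at 1.4 m → arm 6.3 m, τ = 274.7 × 6.3 = 1731 N·m counterclockwise.
Speaker: 8.5 × 9.81 = 83.39 N down at 6 m → arm 1.7 m, τ = 83.39 × 1.7 = 141.8 N·m counterclockwise.
Bag of cement: 28 × 9.81 = 274.7 N down at 7.1 m → arm 0.6 m, τ = 274.7 × 0.6 = 164.8 N·m counterclockwise.
Net load moment about support B = 2038 N·m counterclockwise.
Reaction R at support A is upward at 0 m, arm 7.7 m → moment R × 7.7 clockwise.
Στ = 0 ⇒ R × 7.7 = 2038 ⇒ R = 265 N.

R_A ≈ 265 N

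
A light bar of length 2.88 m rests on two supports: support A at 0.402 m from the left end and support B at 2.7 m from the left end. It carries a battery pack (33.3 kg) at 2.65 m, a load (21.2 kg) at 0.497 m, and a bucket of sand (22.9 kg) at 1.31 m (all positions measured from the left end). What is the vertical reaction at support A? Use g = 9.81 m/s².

Taking torques about support B:
Battery pack: 33.3 × 9.81 = 326.7 N down at 2.65 m → arm 0.05 m, τ = 326.7 × 0.05 = 16.34 N·m counterclockwise.
Load: 21.2 × 9.81 = 208 N down at 0.497 m → arm 2.203 m, τ = 208 × 2.203 = 458.2 N·m counterclockwise.
Bucket of sand: 22.9 × 9.81 = 224.6 N down at 1.31 m → arm 1.39 m, τ = 224.6 × 1.39 = 312.2 N·m counterclockwise.
Net load moment about support B = 786.7 N·m counterclockwise.
Reaction R at support A is upward at 0.402 m, arm 2.298 m → moment R × 2.298 clockwise.
Setting net torque to zero: R × 2.298 = 786.7 → R = 342 N.

R_A ≈ 342 N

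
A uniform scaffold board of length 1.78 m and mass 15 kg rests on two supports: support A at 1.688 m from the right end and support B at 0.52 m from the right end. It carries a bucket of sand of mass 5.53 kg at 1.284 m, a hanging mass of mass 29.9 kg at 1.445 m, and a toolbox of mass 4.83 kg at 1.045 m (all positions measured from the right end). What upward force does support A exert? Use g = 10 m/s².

Sum moments about support B (its reaction then has zero moment arm).
Beam weight: 15 × 10 = 150 N down at 0.89 m → arm 0.37 m, τ = 150 × 0.37 = 55.5 N·m counterclockwise.
Bucket of sand: 5.53 × 10 = 55.3 N down at 1.284 m → arm 0.764 m, τ = 55.3 × 0.764 = 42.25 N·m counterclockwise.
Hanging mass: 29.9 × 10 = 299 N down at 1.445 m → arm 0.925 m, τ = 299 × 0.925 = 276.6 N·m counterclockwise.
Toolbox: 4.83 × 10 = 48.3 N down at 1.045 m → arm 0.525 m, τ = 48.3 × 0.525 = 25.36 N·m counterclockwise.
Net load moment about support B = 399.7 N·m counterclockwise.
Reaction R at support A is upward at 1.688 m, arm 1.168 m → moment R × 1.168 clockwise.
Στ = 0 ⇒ R × 1.168 = 399.7 ⇒ R = 342 N.

R_A ≈ 342 N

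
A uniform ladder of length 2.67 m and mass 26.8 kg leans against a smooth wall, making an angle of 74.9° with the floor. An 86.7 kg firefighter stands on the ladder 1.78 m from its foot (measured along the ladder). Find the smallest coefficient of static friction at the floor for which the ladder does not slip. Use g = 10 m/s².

μ_min ≈ 0.169

Taking torques about the foot of the ladder:
Ladder weight 26.8×10 = 268 N acts at 1.335 m along the ladder; its horizontal arm is 1.335·cos74.9° = 0.3478 m → τ = 93.21 N·m clockwise.
Firefighter: 86.7×10 = 867 N at 1.78 m → arm 0.4637 m → τ = 402 N·m clockwise.
Wall normal N acts horizontally at the top; its moment arm is the height L sinθ = 2.67·sin74.9° = 2.578 m, counterclockwise.
For rotational equilibrium, N × 2.578 = 495.2, so N = 192.1 N.
ΣFx = 0 ⇒ f = N_wall = 192.1 N. ΣFy = 0 ⇒ N_floor = 1135 N.
μ_min = f / N_floor = 192.1 / 1135 = 0.169.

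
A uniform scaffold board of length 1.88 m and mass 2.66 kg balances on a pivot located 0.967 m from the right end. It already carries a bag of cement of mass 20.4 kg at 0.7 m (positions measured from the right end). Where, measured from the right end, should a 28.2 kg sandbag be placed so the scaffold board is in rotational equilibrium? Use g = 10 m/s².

Choose the pivot (at 0.967 m from the right end) as the axis so the support reaction has zero arm there.
Beam weight: 2.66 × 10 = 26.6 N down at 0.94 m → arm 0.027 m, τ = 26.6 × 0.027 = 0.7182 N·m clockwise.
Bag of cement: 20.4 × 10 = 204 N down at 0.7 m → arm 0.267 m, τ = 204 × 0.267 = 54.47 N·m clockwise.
Net moment of existing loads = 55.19 N·m clockwise.
The sandbag weighs 28.2 × 10 = 282 N and must supply an equal counterclockwise moment, so its lever arm about the pivot is 55.19 / 282 = 0.196 m.
That puts it at 0.967 + 0.196 = 1.16 m from the right end.

x ≈ 1.16 m from the right end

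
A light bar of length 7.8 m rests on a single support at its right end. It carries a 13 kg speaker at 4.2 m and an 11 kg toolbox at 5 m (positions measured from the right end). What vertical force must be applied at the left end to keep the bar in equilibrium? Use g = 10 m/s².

F ≈ 141 N

Choose the right end as the axis so the unknown pivot reaction has zero arm there.
Speaker: 13 × 10 = 130 N down at 4.2 m → arm 4.2 m, τ = 130 × 4.2 = 546 N·m counterclockwise.
Toolbox: 11 × 10 = 110 N down at 5 m → arm 5 m, τ = 110 × 5 = 550 N·m counterclockwise.
Net moment of the loads = 1096 N·m counterclockwise.
The upward force F acts at the left end, arm 7.8 m, giving F × 7.8 clockwise.
For rotational equilibrium, F × 7.8 = 1096, so F = 1096 / 7.8 = 141 N.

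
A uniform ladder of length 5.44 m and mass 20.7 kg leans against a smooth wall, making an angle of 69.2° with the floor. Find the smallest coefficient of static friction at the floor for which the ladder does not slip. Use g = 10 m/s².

Sum moments about the foot of the ladder (the floor normal and friction both act there and drop out).
Ladder weight 20.7×10 = 207 N acts at 2.72 m along the ladder; its horizontal arm is 2.72·cos69.2° = 0.9659 m → τ = 199.9 N·m clockwise.
Wall normal N acts horizontally at the top; its moment arm is the height L sinθ = 5.44·sin69.2° = 5.085 m, counterclockwise.
Balancing moments: N × 5.085 = 199.9, giving N = 39.31 N.
ΣFx = 0 ⇒ f = N_wall = 39.31 N. ΣFy = 0 ⇒ N_floor = 207 N.
μ_min = f / N_floor = 39.31 / 207 = 0.19.

μ_min ≈ 0.19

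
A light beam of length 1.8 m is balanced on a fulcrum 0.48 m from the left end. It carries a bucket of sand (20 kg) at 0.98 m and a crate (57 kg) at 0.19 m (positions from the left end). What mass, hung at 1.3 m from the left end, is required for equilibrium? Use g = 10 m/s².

About the fulcrum (at 0.48 m from the left end):
Bucket of sand: 20 × 10 = 200 N down at 0.98 m → arm 0.5 m, τ = 200 × 0.5 = 100 N·m clockwise.
Crate: 57 × 10 = 570 N down at 0.19 m → arm 0.29 m, τ = 570 × 0.29 = 165.3 N·m counterclockwise.
Net moment of known loads = 65.3 N·m counterclockwise.
An unknown mass m at 1.3 m has arm 0.82 m; its moment is m·g·0.82 clockwise.
Στ = 0 ⇒ m × 10 × 0.82 = 65.3 ⇒ m = 65.3 / (10 × 0.82) = 7.96 kg.

m ≈ 7.96 kg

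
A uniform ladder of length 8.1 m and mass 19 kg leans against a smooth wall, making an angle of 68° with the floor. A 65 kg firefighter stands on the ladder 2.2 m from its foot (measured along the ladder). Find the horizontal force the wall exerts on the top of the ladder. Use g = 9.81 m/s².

N_wall ≈ 108 N

Sum moments about the foot of the ladder (the floor normal and friction both act there and drop out).
Ladder weight 19×9.81 = 186.4 N acts at 4.05 m along the ladder; its horizontal arm is 4.05·cos68° = 1.517 m → τ = 282.8 N·m clockwise.
Firefighter: 65×9.81 = 637.6 N at 2.2 m → arm 0.8241 m → τ = 525.4 N·m clockwise.
Wall normal N acts horizontally at the top; its moment arm is the height L sinθ = 8.1·sin68° = 7.51 m, counterclockwise.
Στ = 0 ⇒ N × 7.51 = 808.2 ⇒ N = 108 N.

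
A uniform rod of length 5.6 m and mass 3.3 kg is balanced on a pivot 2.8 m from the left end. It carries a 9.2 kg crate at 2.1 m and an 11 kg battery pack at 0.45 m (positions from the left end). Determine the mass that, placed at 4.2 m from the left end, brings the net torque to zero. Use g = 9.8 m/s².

About the pivot (at 2.8 m from the left end):
Beam weight: acts at the pivot, moment arm 0 → no torque.
Crate: 9.2 × 9.8 = 90.16 N down at 2.1 m → arm 0.7 m, τ = 90.16 × 0.7 = 63.11 N·m counterclockwise.
Battery pack: 11 × 9.8 = 107.8 N down at 0.45 m → arm 2.35 m, τ = 107.8 × 2.35 = 253.3 N·m counterclockwise.
Net moment of known loads = 316.4 N·m counterclockwise.
An unknown mass m at 4.2 m has arm 1.4 m; its moment is m·g·1.4 clockwise.
Setting net torque to zero: m × 9.8 × 1.4 = 316.4 → m = 316.4 / (9.8 × 1.4) = 23.1 kg.

m ≈ 23.1 kg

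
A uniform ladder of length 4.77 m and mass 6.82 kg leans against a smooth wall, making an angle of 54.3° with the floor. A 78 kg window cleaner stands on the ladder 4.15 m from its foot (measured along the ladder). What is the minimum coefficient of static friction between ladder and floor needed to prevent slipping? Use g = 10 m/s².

μ_min ≈ 0.604

Sum moments about the foot of the ladder (the floor normal and friction both act there and drop out).
Ladder weight 6.82×10 = 68.2 N acts at 2.385 m along the ladder; its horizontal arm is 2.385·cos54.3° = 1.392 m → τ = 94.93 N·m clockwise.
Window cleaner: 78×10 = 780 N at 4.15 m → arm 2.422 m → τ = 1889 N·m clockwise.
Wall normal N acts horizontally at the top; its moment arm is the height L sinθ = 4.77·sin54.3° = 3.874 m, counterclockwise.
For rotational equilibrium, N × 3.874 = 1984, so N = 512.1 N.
ΣFx = 0 ⇒ f = N_wall = 512.1 N. ΣFy = 0 ⇒ N_floor = 848.2 N.
μ_min = f / N_floor = 512.1 / 848.2 = 0.604.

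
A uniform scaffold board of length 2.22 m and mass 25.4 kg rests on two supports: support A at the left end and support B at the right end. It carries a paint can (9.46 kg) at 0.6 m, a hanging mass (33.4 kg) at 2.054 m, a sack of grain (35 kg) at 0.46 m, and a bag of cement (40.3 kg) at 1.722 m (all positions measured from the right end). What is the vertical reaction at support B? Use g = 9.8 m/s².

Sum moments about support A (its reaction then has zero moment arm).
Beam weight: 25.4 × 9.8 = 248.9 N down at 1.11 m → arm 1.11 m, τ = 248.9 × 1.11 = 276.3 N·m clockwise.
Paint can: 9.46 × 9.8 = 92.71 N down at 0.6 m → arm 1.62 m, τ = 92.71 × 1.62 = 150.2 N·m clockwise.
Hanging mass: 33.4 × 9.8 = 327.3 N down at 2.054 m → arm 0.166 m, τ = 327.3 × 0.166 = 54.33 N·m clockwise.
Sack of grain: 35 × 9.8 = 343 N down at 0.46 m → arm 1.76 m, τ = 343 × 1.76 = 603.7 N·m clockwise.
Bag of cement: 40.3 × 9.8 = 394.9 N down at 1.722 m → arm 0.498 m, τ = 394.9 × 0.498 = 196.7 N·m clockwise.
Net load moment about support A = 1281 N·m clockwise.
Reaction R at support B is upward at 0 m, arm 2.22 m → moment R × 2.22 counterclockwise.
Balancing moments: R × 2.22 = 1281, giving R = 577 N.

R_B ≈ 577 N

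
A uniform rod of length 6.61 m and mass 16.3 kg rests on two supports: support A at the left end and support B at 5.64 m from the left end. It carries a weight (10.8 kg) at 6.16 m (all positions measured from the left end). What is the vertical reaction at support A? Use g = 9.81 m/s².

R_A ≈ 56.4 N

Take moments about support B.
Beam weight: 16.3 × 9.81 = 159.9 N down at 3.305 m → arm 2.335 m, τ = 159.9 × 2.335 = 373.4 N·m counterclockwise.
Weight: 10.8 × 9.81 = 105.9 N down at 6.16 m → arm 0.52 m, τ = 105.9 × 0.52 = 55.07 N·m clockwise.
Net load moment about support B = 318.3 N·m counterclockwise.
Reaction R at support A is upward at 0 m, arm 5.64 m → moment R × 5.64 clockwise.
Στ = 0 ⇒ R × 5.64 = 318.3 ⇒ R = 56.4 N.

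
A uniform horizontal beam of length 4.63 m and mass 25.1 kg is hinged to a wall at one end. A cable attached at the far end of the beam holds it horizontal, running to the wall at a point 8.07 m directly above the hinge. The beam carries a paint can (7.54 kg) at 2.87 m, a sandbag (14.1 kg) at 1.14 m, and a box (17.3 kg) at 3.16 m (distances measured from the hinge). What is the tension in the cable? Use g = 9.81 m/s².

T ≈ 368 N

Take moments about the hinge.
Beam weight: 25.1 × 9.81 = 246.2 N down at 2.315 m → arm 2.315 m, τ = 246.2 × 2.315 = 570 N·m clockwise.
Paint can: 7.54 × 9.81 = 73.97 N down at 2.87 m → arm 2.87 m, τ = 73.97 × 2.87 = 212.3 N·m clockwise.
Sandbag: 14.1 × 9.81 = 138.3 N down at 1.14 m → arm 1.14 m, τ = 138.3 × 1.14 = 157.7 N·m clockwise.
Box: 17.3 × 9.81 = 169.7 N down at 3.16 m → arm 3.16 m, τ = 169.7 × 3.16 = 536.3 N·m clockwise.
Total clockwise load moment = 1476 N·m.
The cable tension T acts at 4.63 m; only its component perpendicular to the beam, T sinθ, produces torque. sinθ = h/√(h²+d²) = 8.07/√(8.07²+4.63²) = 0.8674.
Balancing moments: T × 4.63 × 0.8674 = 1476, giving T = 1476 / 4.016 = 368 N.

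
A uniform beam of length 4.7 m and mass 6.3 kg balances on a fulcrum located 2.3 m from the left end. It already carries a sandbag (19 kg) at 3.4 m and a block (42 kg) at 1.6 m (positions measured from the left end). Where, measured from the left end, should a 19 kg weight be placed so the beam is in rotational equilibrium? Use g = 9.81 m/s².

Take moments about the fulcrum (at 2.3 m from the left end).
Beam weight: 6.3 × 9.81 = 61.8 N down at 2.35 m → arm 0.05 m, τ = 61.8 × 0.05 = 3.09 N·m clockwise.
Sandbag: 19 × 9.81 = 186.4 N down at 3.4 m → arm 1.1 m, τ = 186.4 × 1.1 = 205 N·m clockwise.
Block: 42 × 9.81 = 412 N down at 1.6 m → arm 0.7 m, τ = 412 × 0.7 = 288.4 N·m counterclockwise.
Net moment of existing loads = 80.31 N·m counterclockwise.
The weight weighs 19 × 9.81 = 186.4 N and must supply an equal clockwise moment, so its lever arm about the fulcrum is 80.31 / 186.4 = 0.431 m.
That puts it at 2.3 + 0.431 = 2.73 m from the left end.

x ≈ 2.73 m from the left end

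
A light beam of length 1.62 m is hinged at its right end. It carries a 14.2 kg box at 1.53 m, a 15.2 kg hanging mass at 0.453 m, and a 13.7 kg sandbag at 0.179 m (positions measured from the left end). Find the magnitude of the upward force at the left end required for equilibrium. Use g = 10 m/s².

Choose the right end as the axis so the unknown pivot reaction has zero arm there.
Box: 14.2 × 10 = 142 N down at 1.53 m → arm 0.09 m, τ = 142 × 0.09 = 12.78 N·m counterclockwise.
Hanging mass: 15.2 × 10 = 152 N down at 0.453 m → arm 1.167 m, τ = 152 × 1.167 = 177.4 N·m counterclockwise.
Sandbag: 13.7 × 10 = 137 N down at 0.179 m → arm 1.441 m, τ = 137 × 1.441 = 197.4 N·m counterclockwise.
Net moment of the loads = 387.6 N·m counterclockwise.
The upward force F acts at the left end, arm 1.62 m, giving F × 1.62 clockwise.
Setting net torque to zero: F × 1.62 = 387.6 → F = 387.6 / 1.62 = 239 N.

F ≈ 239 N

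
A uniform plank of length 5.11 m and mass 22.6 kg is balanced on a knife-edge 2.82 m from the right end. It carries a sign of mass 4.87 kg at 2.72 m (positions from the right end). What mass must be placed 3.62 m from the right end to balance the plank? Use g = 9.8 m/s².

Taking torques about the knife-edge (at 2.82 m from the right end):
Beam weight: 22.6 × 9.8 = 221.5 N down at 2.555 m → arm 0.265 m, τ = 221.5 × 0.265 = 58.7 N·m clockwise.
Sign: 4.87 × 9.8 = 47.73 N down at 2.72 m → arm 0.1 m, τ = 47.73 × 0.1 = 4.773 N·m clockwise.
Net moment of known loads = 63.47 N·m clockwise.
An unknown mass m at 3.62 m has arm 0.8 m; its moment is m·g·0.8 counterclockwise.
Balancing moments: m × 9.8 × 0.8 = 63.47, giving m = 63.47 / (9.8 × 0.8) = 8.1 kg.

m ≈ 8.1 kg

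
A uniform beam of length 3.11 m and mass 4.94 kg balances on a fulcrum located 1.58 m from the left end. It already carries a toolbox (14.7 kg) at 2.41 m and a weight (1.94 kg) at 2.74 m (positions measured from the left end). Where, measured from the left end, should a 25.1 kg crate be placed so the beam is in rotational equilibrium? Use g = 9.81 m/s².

Take moments about the fulcrum (at 1.58 m from the left end).
Beam weight: 4.94 × 9.81 = 48.46 N down at 1.555 m → arm 0.025 m, τ = 48.46 × 0.025 = 1.212 N·m counterclockwise.
Toolbox: 14.7 × 9.81 = 144.2 N down at 2.41 m → arm 0.83 m, τ = 144.2 × 0.83 = 119.7 N·m clockwise.
Weight: 1.94 × 9.81 = 19.03 N down at 2.74 m → arm 1.16 m, τ = 19.03 × 1.16 = 22.07 N·m clockwise.
Net moment of existing loads = 140.6 N·m clockwise.
The crate weighs 25.1 × 9.81 = 246.2 N and must supply an equal counterclockwise moment, so its lever arm about the fulcrum is 140.6 / 246.2 = 0.571 m.
That puts it at 1.58 − 0.571 = 1.01 m from the left end.

x ≈ 1.01 m from the left end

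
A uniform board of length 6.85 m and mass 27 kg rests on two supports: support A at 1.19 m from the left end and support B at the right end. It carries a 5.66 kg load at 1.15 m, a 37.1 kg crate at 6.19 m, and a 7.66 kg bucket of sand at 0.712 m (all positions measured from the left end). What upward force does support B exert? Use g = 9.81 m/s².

Take moments about support A.
Beam weight: 27 × 9.81 = 264.9 N down at 3.425 m → arm 2.235 m, τ = 264.9 × 2.235 = 592.1 N·m clockwise.
Load: 5.66 × 9.81 = 55.52 N down at 1.15 m → arm 0.04 m, τ = 55.52 × 0.04 = 2.221 N·m counterclockwise.
Crate: 37.1 × 9.81 = 364 N down at 6.19 m → arm 5 m, τ = 364 × 5 = 1820 N·m clockwise.
Bucket of sand: 7.66 × 9.81 = 75.14 N down at 0.712 m → arm 0.478 m, τ = 75.14 × 0.478 = 35.92 N·m counterclockwise.
Net load moment about support A = 2374 N·m clockwise.
Reaction R at support B is upward at 6.85 m, arm 5.66 m → moment R × 5.66 counterclockwise.
Balancing moments: R × 5.66 = 2374, giving R = 419 N.

R_B ≈ 419 N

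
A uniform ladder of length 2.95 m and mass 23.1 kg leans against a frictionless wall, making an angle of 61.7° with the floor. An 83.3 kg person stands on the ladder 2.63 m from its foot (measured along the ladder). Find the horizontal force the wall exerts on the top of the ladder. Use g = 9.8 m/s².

N_wall ≈ 453 N

Take moments about the foot of the ladder.
Ladder weight 23.1×9.8 = 226.4 N acts at 1.475 m along the ladder; its horizontal arm is 1.475·cos61.7° = 0.6993 m → τ = 158.3 N·m clockwise.
Person: 83.3×9.8 = 816.3 N at 2.63 m → arm 1.247 m → τ = 1018 N·m clockwise.
Wall normal N acts horizontally at the top; its moment arm is the height L sinθ = 2.95·sin61.7° = 2.597 m, counterclockwise.
Balancing moments: N × 2.597 = 1176, giving N = 453 N.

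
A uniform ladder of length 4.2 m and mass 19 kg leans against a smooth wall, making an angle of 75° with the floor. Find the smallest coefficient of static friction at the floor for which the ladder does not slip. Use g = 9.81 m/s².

μ_min ≈ 0.134

About the foot of the ladder:
Ladder weight 19×9.81 = 186.4 N acts at 2.1 m along the ladder; its horizontal arm is 2.1·cos75° = 0.5435 m → τ = 101.3 N·m clockwise.
Wall normal N acts horizontally at the top; its moment arm is the height L sinθ = 4.2·sin75° = 4.057 m, counterclockwise.
Στ = 0 ⇒ N × 4.057 = 101.3 ⇒ N = 24.97 N.
ΣFx = 0 ⇒ f = N_wall = 24.97 N. ΣFy = 0 ⇒ N_floor = 186.4 N.
μ_min = f / N_floor = 24.97 / 186.4 = 0.134.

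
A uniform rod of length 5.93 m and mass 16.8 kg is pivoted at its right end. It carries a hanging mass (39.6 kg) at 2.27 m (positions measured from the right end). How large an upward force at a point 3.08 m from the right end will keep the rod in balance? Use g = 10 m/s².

F ≈ 454 N

About the right end:
Beam weight: 16.8 × 10 = 168 N down at 2.965 m → arm 2.965 m, τ = 168 × 2.965 = 498.1 N·m counterclockwise.
Hanging mass: 39.6 × 10 = 396 N down at 2.27 m → arm 2.27 m, τ = 396 × 2.27 = 898.9 N·m counterclockwise.
Net moment of the loads = 1397 N·m counterclockwise.
The upward force F acts at a point 3.08 m from the right end, arm 3.08 m, giving F × 3.08 clockwise.
For rotational equilibrium, F × 3.08 = 1397, so F = 1397 / 3.08 = 454 N.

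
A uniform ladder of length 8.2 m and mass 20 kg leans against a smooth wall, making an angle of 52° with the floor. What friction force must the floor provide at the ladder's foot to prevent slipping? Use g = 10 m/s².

About the foot of the ladder:
Ladder weight 20×10 = 200 N acts at 4.1 m along the ladder; its horizontal arm is 4.1·cos52° = 2.524 m → τ = 504.8 N·m clockwise.
Wall normal N acts horizontally at the top; its moment arm is the height L sinθ = 8.2·sin52° = 6.462 m, counterclockwise.
For rotational equilibrium, N × 6.462 = 504.8, so N = 78.1 N.
ΣFx = 0: friction at the foot balances the wall's push, so f = N_wall = 78.1 N.

f ≈ 78.1 N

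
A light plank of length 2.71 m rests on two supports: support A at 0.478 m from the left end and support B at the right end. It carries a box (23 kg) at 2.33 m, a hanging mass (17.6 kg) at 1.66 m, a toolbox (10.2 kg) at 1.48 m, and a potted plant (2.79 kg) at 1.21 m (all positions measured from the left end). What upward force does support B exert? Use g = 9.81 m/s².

R_B ≈ 333 N

Sum moments about support A (its reaction then has zero moment arm).
Box: 23 × 9.81 = 225.6 N down at 2.33 m → arm 1.852 m, τ = 225.6 × 1.852 = 417.8 N·m clockwise.
Hanging mass: 17.6 × 9.81 = 172.7 N down at 1.66 m → arm 1.182 m, τ = 172.7 × 1.182 = 204.1 N·m clockwise.
Toolbox: 10.2 × 9.81 = 100.1 N down at 1.48 m → arm 1.002 m, τ = 100.1 × 1.002 = 100.3 N·m clockwise.
Potted plant: 2.79 × 9.81 = 27.37 N down at 1.21 m → arm 0.732 m, τ = 27.37 × 0.732 = 20.03 N·m clockwise.
Net load moment about support A = 742.2 N·m clockwise.
Reaction R at support B is upward at 2.71 m, arm 2.232 m → moment R × 2.232 counterclockwise.
Setting net torque to zero: R × 2.232 = 742.2 → R = 333 N.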